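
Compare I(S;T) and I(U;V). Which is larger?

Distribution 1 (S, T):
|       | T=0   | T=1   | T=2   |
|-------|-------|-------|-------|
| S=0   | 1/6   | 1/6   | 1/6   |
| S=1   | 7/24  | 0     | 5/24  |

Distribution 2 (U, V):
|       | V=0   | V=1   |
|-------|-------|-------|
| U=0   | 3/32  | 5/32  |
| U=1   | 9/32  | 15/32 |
Distribution 1 (S, T):
Marginal P(S) (row sums):
  P(S=0) = 1/6 + 1/6 + 1/6 = 1/2
  P(S=1) = 7/24 + 0 + 5/24 = 1/2
Marginal P(T) (column sums):
  P(T=0) = 1/6 + 7/24 = 11/24
  P(T=1) = 1/6 + 0 = 1/6
  P(T=2) = 1/6 + 5/24 = 3/8

H(S) = -[(1/2)·log₂(1/2) + (1/2)·log₂(1/2)]
  = 0.5000 + 0.5000
  = 1.0000 bits
H(T) = -[(11/24)·log₂(11/24) + (1/6)·log₂(1/6) + (3/8)·log₂(3/8)]
  = 0.5159 + 0.4308 + 0.5306
  = 1.4773 bits
H(S,T) = -[(1/6)·log₂(1/6) + (1/6)·log₂(1/6) + (1/6)·log₂(1/6) + (7/24)·log₂(7/24) + (5/24)·log₂(5/24)]
  = 0.4308 + 0.4308 + 0.4308 + 0.5185 + 0.4715
  = 2.2824 bits

I(S;T) = H(S) + H(T) - H(S,T)
  = 1.0000 + 1.4773 - 2.2824
  = 0.1949 bits

Distribution 2 (U, V):
Marginal P(U) (row sums):
  P(U=0) = 3/32 + 5/32 = 1/4
  P(U=1) = 9/32 + 15/32 = 3/4
Marginal P(V) (column sums):
  P(V=0) = 3/32 + 9/32 = 3/8
  P(V=1) = 5/32 + 15/32 = 5/8

H(U) = -[(1/4)·log₂(1/4) + (3/4)·log₂(3/4)]
  = 0.5000 + 0.3113
  = 0.8113 bits
H(V) = -[(3/8)·log₂(3/8) + (5/8)·log₂(5/8)]
  = 0.5306 + 0.4238
  = 0.9544 bits
H(U,V) = -[(3/32)·log₂(3/32) + (5/32)·log₂(5/32) + (9/32)·log₂(9/32) + (15/32)·log₂(15/32)]
  = 0.3202 + 0.4184 + 0.5147 + 0.5124
  = 1.7657 bits

I(U;V) = H(U) + H(V) - H(U,V)
  = 0.8113 + 0.9544 - 1.7657
  = 0.0000 bits

I(S;T) = 0.1949 bits > I(U;V) = 0.0000 bits, so (S, T) has the higher mutual information (stronger dependence).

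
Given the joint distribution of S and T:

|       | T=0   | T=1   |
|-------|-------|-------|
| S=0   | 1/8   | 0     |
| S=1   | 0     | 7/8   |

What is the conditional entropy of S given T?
Marginal P(T) (column sums):
  P(T=0) = 1/8 + 0 = 1/8
  P(T=1) = 0 + 7/8 = 7/8

H(S|T) = -Σ P(S,T)·log₂ P(S|T), where P(S|T) = P(S,T) / P(T)
  (cells with P(S,T) = 0 contribute 0)
  (S=0,T=0): P(S|T) = (1/8)/(1/8) = 1;  -(1/8)·log₂(1) = 0.0000
  (S=1,T=1): P(S|T) = (7/8)/(7/8) = 1;  -(7/8)·log₂(1) = 0.0000
H(S|T) = 0.0000 + 0.0000
  = 0.0000 bits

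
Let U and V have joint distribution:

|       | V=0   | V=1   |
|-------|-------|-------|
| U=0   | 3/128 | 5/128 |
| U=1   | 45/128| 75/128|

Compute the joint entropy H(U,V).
H(U,V) = -Σ P(U,V) log₂ P(U,V), summed over the non-zero cells:
H(U,V) = -[(3/128)·log₂(3/128) + (5/128)·log₂(5/128) + (45/128)·log₂(45/128) + (75/128)·log₂(75/128)]
  = 0.1269 + 0.1827 + 0.5302 + 0.4519
  = 1.2917 bits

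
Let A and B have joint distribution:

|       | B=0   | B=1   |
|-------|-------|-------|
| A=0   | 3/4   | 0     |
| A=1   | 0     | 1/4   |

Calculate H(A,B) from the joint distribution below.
H(A,B) = -Σ P(A,B) log₂ P(A,B), summed over the non-zero cells:
H(A,B) = -[(3/4)·log₂(3/4) + (1/4)·log₂(1/4)]
  = 0.3113 + 0.5000
  = 0.8113 bits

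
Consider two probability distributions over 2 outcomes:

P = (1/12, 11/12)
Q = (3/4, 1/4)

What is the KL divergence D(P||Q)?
D(P||Q) = Σ P(i) log₂(P(i)/Q(i))
  i=0: (1/12) × log₂((1/12)/(3/4)) = (1/12) × log₂(1/9) = -0.2642
  i=1: (11/12) × log₂((11/12)/(1/4)) = (11/12) × log₂(11/3) = 1.7183
D(P||Q) = -0.2642 + 1.7183
  = 1.4541 bits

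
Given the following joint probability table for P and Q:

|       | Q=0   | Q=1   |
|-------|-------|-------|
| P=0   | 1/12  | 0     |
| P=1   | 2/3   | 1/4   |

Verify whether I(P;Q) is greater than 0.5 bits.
Marginal P(P) (row sums):
  P(P=0) = 1/12 + 0 = 1/12
  P(P=1) = 2/3 + 1/4 = 11/12
Marginal P(Q) (column sums):
  P(Q=0) = 1/12 + 2/3 = 3/4
  P(Q=1) = 0 + 1/4 = 1/4

H(P) = -[(1/12)·log₂(1/12) + (11/12)·log₂(11/12)]
  = 0.2987 + 0.1151
  = 0.4138 bits
H(Q) = -[(3/4)·log₂(3/4) + (1/4)·log₂(1/4)]
  = 0.3113 + 0.5000
  = 0.8113 bits
H(P,Q) = -[(1/12)·log₂(1/12) + (2/3)·log₂(2/3) + (1/4)·log₂(1/4)]
  = 0.2987 + 0.3900 + 0.5000
  = 1.1887 bits

I(P;Q) = H(P) + H(Q) - H(P,Q)
  = 0.4138 + 0.8113 - 1.1887
  = 0.0364 bits

No. I(P;Q) = 0.0364 bits, which is ≤ 0.5 bits.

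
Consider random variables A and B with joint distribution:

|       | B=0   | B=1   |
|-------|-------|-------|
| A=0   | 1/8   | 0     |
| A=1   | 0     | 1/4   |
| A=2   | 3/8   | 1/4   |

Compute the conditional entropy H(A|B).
Marginal P(B) (column sums):
  P(B=0) = 1/8 + 0 + 3/8 = 1/2
  P(B=1) = 0 + 1/4 + 1/4 = 1/2

H(A|B) = -Σ P(A,B)·log₂ P(A|B), where P(A|B) = P(A,B) / P(B)
  (cells with P(A,B) = 0 contribute 0)
  (A=0,B=0): P(A|B) = (1/8)/(1/2) = 1/4;  -(1/8)·log₂(1/4) = 0.2500
  (A=1,B=1): P(A|B) = (1/4)/(1/2) = 1/2;  -(1/4)·log₂(1/2) = 0.2500
  (A=2,B=0): P(A|B) = (3/8)/(1/2) = 3/4;  -(3/8)·log₂(3/4) = 0.1556
  (A=2,B=1): P(A|B) = (1/4)/(1/2) = 1/2;  -(1/4)·log₂(1/2) = 0.2500
H(A|B) = 0.2500 + 0.2500 + 0.1556 + 0.2500
  = 0.9056 bits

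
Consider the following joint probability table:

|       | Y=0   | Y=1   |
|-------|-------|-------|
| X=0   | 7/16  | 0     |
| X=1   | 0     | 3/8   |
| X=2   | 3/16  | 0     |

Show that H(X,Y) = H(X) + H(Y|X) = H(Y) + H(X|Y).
Marginal P(X) (row sums):
  P(X=0) = 7/16 + 0 = 7/16
  P(X=1) = 0 + 3/8 = 3/8
  P(X=2) = 3/16 + 0 = 3/16
Marginal P(Y) (column sums):
  P(Y=0) = 7/16 + 0 + 3/16 = 5/8
  P(Y=1) = 0 + 3/8 + 0 = 3/8

Decomposition 1: H(X) + H(Y|X)
H(X) = -[(7/16)·log₂(7/16) + (3/8)·log₂(3/8) + (3/16)·log₂(3/16)]
  = 0.5218 + 0.5306 + 0.4528
  = 1.5052 bits
H(Y|X) = -Σ P(X,Y)·log₂ P(Y|X), where P(Y|X) = P(X,Y) / P(X)
  (cells with P(X,Y) = 0 contribute 0)
  (X=0,Y=0): P(Y|X) = (7/16)/(7/16) = 1;  -(7/16)·log₂(1) = 0.0000
  (X=1,Y=1): P(Y|X) = (3/8)/(3/8) = 1;  -(3/8)·log₂(1) = 0.0000
  (X=2,Y=0): P(Y|X) = (3/16)/(3/16) = 1;  -(3/16)·log₂(1) = 0.0000
H(Y|X) = 0.0000 + 0.0000 + 0.0000
  = 0.0000 bits
H(X) + H(Y|X) = 1.5052 + 0.0000 = 1.5052 bits

Decomposition 2: H(Y) + H(X|Y)
H(Y) = -[(5/8)·log₂(5/8) + (3/8)·log₂(3/8)]
  = 0.4238 + 0.5306
  = 0.9544 bits
H(X|Y) = -Σ P(X,Y)·log₂ P(X|Y), where P(X|Y) = P(X,Y) / P(Y)
  (cells with P(X,Y) = 0 contribute 0)
  (X=0,Y=0): P(X|Y) = (7/16)/(5/8) = 7/10;  -(7/16)·log₂(7/10) = 0.2251
  (X=1,Y=1): P(X|Y) = (3/8)/(3/8) = 1;  -(3/8)·log₂(1) = 0.0000
  (X=2,Y=0): P(X|Y) = (3/16)/(5/8) = 3/10;  -(3/16)·log₂(3/10) = 0.3257
H(X|Y) = 0.2251 + 0.0000 + 0.3257
  = 0.5508 bits
H(Y) + H(X|Y) = 0.9544 + 0.5508 = 1.5052 bits

Direct computation of the joint entropy:
H(X,Y) = -[(7/16)·log₂(7/16) + (3/8)·log₂(3/8) + (3/16)·log₂(3/16)]
  = 0.5218 + 0.5306 + 0.4528
  = 1.5052 bits

All three agree: H(X,Y) = 1.5052 bits ✓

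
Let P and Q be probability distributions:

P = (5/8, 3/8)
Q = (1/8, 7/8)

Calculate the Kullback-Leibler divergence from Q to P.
D(P||Q) = Σ P(i) log₂(P(i)/Q(i))
  i=0: (5/8) × log₂((5/8)/(1/8)) = (5/8) × log₂(5) = 1.4512
  i=1: (3/8) × log₂((3/8)/(7/8)) = (3/8) × log₂(3/7) = -0.4584
D(P||Q) = 1.4512 - 0.4584
  = 0.9928 bits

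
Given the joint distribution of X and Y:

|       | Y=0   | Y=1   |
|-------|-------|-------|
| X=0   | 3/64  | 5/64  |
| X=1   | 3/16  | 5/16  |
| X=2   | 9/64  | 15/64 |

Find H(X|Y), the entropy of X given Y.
Marginal P(Y) (column sums):
  P(Y=0) = 3/64 + 3/16 + 9/64 = 3/8
  P(Y=1) = 5/64 + 5/16 + 15/64 = 5/8

H(X|Y) = -Σ P(X,Y)·log₂ P(X|Y), where P(X|Y) = P(X,Y) / P(Y)
  (X=0,Y=0): P(X|Y) = (3/64)/(3/8) = 1/8;  -(3/64)·log₂(1/8) = 0.1406
  (X=0,Y=1): P(X|Y) = (5/64)/(5/8) = 1/8;  -(5/64)·log₂(1/8) = 0.2344
  (X=1,Y=0): P(X|Y) = (3/16)/(3/8) = 1/2;  -(3/16)·log₂(1/2) = 0.1875
  (X=1,Y=1): P(X|Y) = (5/16)/(5/8) = 1/2;  -(5/16)·log₂(1/2) = 0.3125
  (X=2,Y=0): P(X|Y) = (9/64)/(3/8) = 3/8;  -(9/64)·log₂(3/8) = 0.1990
  (X=2,Y=1): P(X|Y) = (15/64)/(5/8) = 3/8;  -(15/64)·log₂(3/8) = 0.3316
H(X|Y) = 0.1406 + 0.2344 + 0.1875 + 0.3125 + 0.1990 + 0.3316
  = 1.4056 bits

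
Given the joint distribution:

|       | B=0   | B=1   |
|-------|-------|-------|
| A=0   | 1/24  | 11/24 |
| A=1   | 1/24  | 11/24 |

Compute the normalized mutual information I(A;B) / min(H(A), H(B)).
Marginal P(A) (row sums):
  P(A=0) = 1/24 + 11/24 = 1/2
  P(A=1) = 1/24 + 11/24 = 1/2
Marginal P(B) (column sums):
  P(B=0) = 1/24 + 1/24 = 1/12
  P(B=1) = 11/24 + 11/24 = 11/12

H(A) = -[(1/2)·log₂(1/2) + (1/2)·log₂(1/2)]
  = 0.5000 + 0.5000
  = 1.0000 bits
H(B) = -[(1/12)·log₂(1/12) + (11/12)·log₂(11/12)]
  = 0.2987 + 0.1151
  = 0.4138 bits
H(A,B) = -[(1/24)·log₂(1/24) + (11/24)·log₂(11/24) + (1/24)·log₂(1/24) + (11/24)·log₂(11/24)]
  = 0.1910 + 0.5159 + 0.1910 + 0.5159
  = 1.4138 bits

I(A;B) = H(A) + H(B) - H(A,B)
  = 1.0000 + 0.4138 - 1.4138
  = 0.0000 bits

min(H(A), H(B)) = min(1.0000, 0.4138) = 0.4138 bits
Normalized MI = 0.0000 / 0.4138 = 0.0000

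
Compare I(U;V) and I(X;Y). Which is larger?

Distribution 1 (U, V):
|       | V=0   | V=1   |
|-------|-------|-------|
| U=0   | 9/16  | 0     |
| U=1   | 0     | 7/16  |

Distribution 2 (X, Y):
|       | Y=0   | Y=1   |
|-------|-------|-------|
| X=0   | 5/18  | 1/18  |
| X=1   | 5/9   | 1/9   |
Distribution 1 (U, V):
Marginal P(U) (row sums):
  P(U=0) = 9/16 + 0 = 9/16
  P(U=1) = 0 + 7/16 = 7/16
Marginal P(V) (column sums):
  P(V=0) = 9/16 + 0 = 9/16
  P(V=1) = 0 + 7/16 = 7/16

H(U) = -[(9/16)·log₂(9/16) + (7/16)·log₂(7/16)]
  = 0.4669 + 0.5218
  = 0.9887 bits
H(V) = -[(9/16)·log₂(9/16) + (7/16)·log₂(7/16)]
  = 0.4669 + 0.5218
  = 0.9887 bits
H(U,V) = -[(9/16)·log₂(9/16) + (7/16)·log₂(7/16)]
  = 0.4669 + 0.5218
  = 0.9887 bits

I(U;V) = H(U) + H(V) - H(U,V)
  = 0.9887 + 0.9887 - 0.9887
  = 0.9887 bits

Distribution 2 (X, Y):
Marginal P(X) (row sums):
  P(X=0) = 5/18 + 1/18 = 1/3
  P(X=1) = 5/9 + 1/9 = 2/3
Marginal P(Y) (column sums):
  P(Y=0) = 5/18 + 5/9 = 5/6
  P(Y=1) = 1/18 + 1/9 = 1/6

H(X) = -[(1/3)·log₂(1/3) + (2/3)·log₂(2/3)]
  = 0.5283 + 0.3900
  = 0.9183 bits
H(Y) = -[(5/6)·log₂(5/6) + (1/6)·log₂(1/6)]
  = 0.2192 + 0.4308
  = 0.6500 bits
H(X,Y) = -[(5/18)·log₂(5/18) + (1/18)·log₂(1/18) + (5/9)·log₂(5/9) + (1/9)·log₂(1/9)]
  = 0.5133 + 0.2317 + 0.4711 + 0.3522
  = 1.5683 bits

I(X;Y) = H(X) + H(Y) - H(X,Y)
  = 0.9183 + 0.6500 - 1.5683
  = 0.0000 bits

I(U;V) = 0.9887 bits > I(X;Y) = 0.0000 bits, so (U, V) has the higher mutual information (stronger dependence).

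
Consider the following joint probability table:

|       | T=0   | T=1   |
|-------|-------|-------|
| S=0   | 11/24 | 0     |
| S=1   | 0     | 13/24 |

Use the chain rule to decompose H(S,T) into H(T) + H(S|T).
By the chain rule: H(S,T) = H(T) + H(S|T)

Marginal P(T) (column sums):
  P(T=0) = 11/24 + 0 = 11/24
  P(T=1) = 0 + 13/24 = 13/24
H(T) = -[(11/24)·log₂(11/24) + (13/24)·log₂(13/24)]
  = 0.5159 + 0.4791
  = 0.9950 bits
H(S|T) = -Σ P(S,T)·log₂ P(S|T), where P(S|T) = P(S,T) / P(T)
  (cells with P(S,T) = 0 contribute 0)
  (S=0,T=0): P(S|T) = (11/24)/(11/24) = 1;  -(11/24)·log₂(1) = 0.0000
  (S=1,T=1): P(S|T) = (13/24)/(13/24) = 1;  -(13/24)·log₂(1) = 0.0000
H(S|T) = 0.0000 + 0.0000
  = 0.0000 bits

H(S,T) = H(T) + H(S|T) = 0.9950 + 0.0000 = 0.9950 bits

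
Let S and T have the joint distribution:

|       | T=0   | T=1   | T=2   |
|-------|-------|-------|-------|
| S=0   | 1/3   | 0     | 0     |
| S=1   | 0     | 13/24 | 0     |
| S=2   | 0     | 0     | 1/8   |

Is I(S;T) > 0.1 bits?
Marginal P(S) (row sums):
  P(S=0) = 1/3 + 0 + 0 = 1/3
  P(S=1) = 0 + 13/24 + 0 = 13/24
  P(S=2) = 0 + 0 + 1/8 = 1/8
Marginal P(T) (column sums):
  P(T=0) = 1/3 + 0 + 0 = 1/3
  P(T=1) = 0 + 13/24 + 0 = 13/24
  P(T=2) = 0 + 0 + 1/8 = 1/8

H(S) = -[(1/3)·log₂(1/3) + (13/24)·log₂(13/24) + (1/8)·log₂(1/8)]
  = 0.5283 + 0.4791 + 0.3750
  = 1.3824 bits
H(T) = -[(1/3)·log₂(1/3) + (13/24)·log₂(13/24) + (1/8)·log₂(1/8)]
  = 0.5283 + 0.4791 + 0.3750
  = 1.3824 bits
H(S,T) = -[(1/3)·log₂(1/3) + (13/24)·log₂(13/24) + (1/8)·log₂(1/8)]
  = 0.5283 + 0.4791 + 0.3750
  = 1.3824 bits

I(S;T) = H(S) + H(T) - H(S,T)
  = 1.3824 + 1.3824 - 1.3824
  = 1.3824 bits

Yes. I(S;T) = 1.3824 bits, which is > 0.1 bits.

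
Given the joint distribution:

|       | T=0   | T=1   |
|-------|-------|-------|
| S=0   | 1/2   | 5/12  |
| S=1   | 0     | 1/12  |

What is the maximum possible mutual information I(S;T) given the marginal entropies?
The upper bound on mutual information is I(S;T) ≤ min(H(S), H(T)).

Marginal P(S) (row sums):
  P(S=0) = 1/2 + 5/12 = 11/12
  P(S=1) = 0 + 1/12 = 1/12
Marginal P(T) (column sums):
  P(T=0) = 1/2 + 0 = 1/2
  P(T=1) = 5/12 + 1/12 = 1/2

H(S) = -[(11/12)·log₂(11/12) + (1/12)·log₂(1/12)]
  = 0.1151 + 0.2987
  = 0.4138 bits
H(T) = -[(1/2)·log₂(1/2) + (1/2)·log₂(1/2)]
  = 0.5000 + 0.5000
  = 1.0000 bits

Maximum possible I(S;T) = min(0.4138, 1.0000) = 0.4138 bits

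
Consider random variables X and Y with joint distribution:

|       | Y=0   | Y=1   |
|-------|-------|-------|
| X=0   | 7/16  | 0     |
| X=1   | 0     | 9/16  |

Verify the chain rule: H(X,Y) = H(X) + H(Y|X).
Left side:
H(X,Y) = -[(7/16)·log₂(7/16) + (9/16)·log₂(9/16)]
  = 0.5218 + 0.4669
  = 0.9887 bits

Right side:
Marginal P(X) (row sums):
  P(X=0) = 7/16 + 0 = 7/16
  P(X=1) = 0 + 9/16 = 9/16
H(X) = -[(7/16)·log₂(7/16) + (9/16)·log₂(9/16)]
  = 0.5218 + 0.4669
  = 0.9887 bits
H(Y|X) = -Σ P(X,Y)·log₂ P(Y|X), where P(Y|X) = P(X,Y) / P(X)
  (cells with P(X,Y) = 0 contribute 0)
  (X=0,Y=0): P(Y|X) = (7/16)/(7/16) = 1;  -(7/16)·log₂(1) = 0.0000
  (X=1,Y=1): P(Y|X) = (9/16)/(9/16) = 1;  -(9/16)·log₂(1) = 0.0000
H(Y|X) = 0.0000 + 0.0000
  = 0.0000 bits
H(X) + H(Y|X) = 0.9887 + 0.0000 = 0.9887 bits

Both sides equal 0.9887 bits, so the chain rule holds ✓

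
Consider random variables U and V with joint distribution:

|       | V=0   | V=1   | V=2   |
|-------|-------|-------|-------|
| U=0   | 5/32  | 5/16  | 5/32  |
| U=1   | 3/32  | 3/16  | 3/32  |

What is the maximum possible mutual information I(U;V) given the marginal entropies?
The upper bound on mutual information is I(U;V) ≤ min(H(U), H(V)).

Marginal P(U) (row sums):
  P(U=0) = 5/32 + 5/16 + 5/32 = 5/8
  P(U=1) = 3/32 + 3/16 + 3/32 = 3/8
Marginal P(V) (column sums):
  P(V=0) = 5/32 + 3/32 = 1/4
  P(V=1) = 5/16 + 3/16 = 1/2
  P(V=2) = 5/32 + 3/32 = 1/4

H(U) = -[(5/8)·log₂(5/8) + (3/8)·log₂(3/8)]
  = 0.4238 + 0.5306
  = 0.9544 bits
H(V) = -[(1/4)·log₂(1/4) + (1/2)·log₂(1/2) + (1/4)·log₂(1/4)]
  = 0.5000 + 0.5000 + 0.5000
  = 1.5000 bits

Maximum possible I(U;V) = min(0.9544, 1.5000) = 0.9544 bits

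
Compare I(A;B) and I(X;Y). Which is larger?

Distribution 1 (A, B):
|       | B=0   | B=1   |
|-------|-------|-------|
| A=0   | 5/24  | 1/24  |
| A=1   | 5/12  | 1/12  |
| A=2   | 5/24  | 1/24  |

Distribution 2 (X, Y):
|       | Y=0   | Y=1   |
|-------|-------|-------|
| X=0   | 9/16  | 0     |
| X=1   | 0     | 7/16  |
Distribution 1 (A, B):
Marginal P(A) (row sums):
  P(A=0) = 5/24 + 1/24 = 1/4
  P(A=1) = 5/12 + 1/12 = 1/2
  P(A=2) = 5/24 + 1/24 = 1/4
Marginal P(B) (column sums):
  P(B=0) = 5/24 + 5/12 + 5/24 = 5/6
  P(B=1) = 1/24 + 1/12 + 1/24 = 1/6

H(A) = -[(1/4)·log₂(1/4) + (1/2)·log₂(1/2) + (1/4)·log₂(1/4)]
  = 0.5000 + 0.5000 + 0.5000
  = 1.5000 bits
H(B) = -[(5/6)·log₂(5/6) + (1/6)·log₂(1/6)]
  = 0.2192 + 0.4308
  = 0.6500 bits
H(A,B) = -[(5/24)·log₂(5/24) + (1/24)·log₂(1/24) + (5/12)·log₂(5/12) + (1/12)·log₂(1/12) + (5/24)·log₂(5/24) + (1/24)·log₂(1/24)]
  = 0.4715 + 0.1910 + 0.5263 + 0.2987 + 0.4715 + 0.1910
  = 2.1500 bits

I(A;B) = H(A) + H(B) - H(A,B)
  = 1.5000 + 0.6500 - 2.1500
  = 0.0000 bits

Distribution 2 (X, Y):
Marginal P(X) (row sums):
  P(X=0) = 9/16 + 0 = 9/16
  P(X=1) = 0 + 7/16 = 7/16
Marginal P(Y) (column sums):
  P(Y=0) = 9/16 + 0 = 9/16
  P(Y=1) = 0 + 7/16 = 7/16

H(X) = -[(9/16)·log₂(9/16) + (7/16)·log₂(7/16)]
  = 0.4669 + 0.5218
  = 0.9887 bits
H(Y) = -[(9/16)·log₂(9/16) + (7/16)·log₂(7/16)]
  = 0.4669 + 0.5218
  = 0.9887 bits
H(X,Y) = -[(9/16)·log₂(9/16) + (7/16)·log₂(7/16)]
  = 0.4669 + 0.5218
  = 0.9887 bits

I(X;Y) = H(X) + H(Y) - H(X,Y)
  = 0.9887 + 0.9887 - 0.9887
  = 0.9887 bits

I(X;Y) = 0.9887 bits > I(A;B) = 0.0000 bits, so (X, Y) has the higher mutual information (stronger dependence).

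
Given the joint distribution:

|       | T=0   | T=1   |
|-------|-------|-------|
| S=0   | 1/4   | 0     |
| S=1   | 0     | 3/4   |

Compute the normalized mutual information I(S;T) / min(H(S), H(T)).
Marginal P(S) (row sums):
  P(S=0) = 1/4 + 0 = 1/4
  P(S=1) = 0 + 3/4 = 3/4
Marginal P(T) (column sums):
  P(T=0) = 1/4 + 0 = 1/4
  P(T=1) = 0 + 3/4 = 3/4

H(S) = -[(1/4)·log₂(1/4) + (3/4)·log₂(3/4)]
  = 0.5000 + 0.3113
  = 0.8113 bits
H(T) = -[(1/4)·log₂(1/4) + (3/4)·log₂(3/4)]
  = 0.5000 + 0.3113
  = 0.8113 bits
H(S,T) = -[(1/4)·log₂(1/4) + (3/4)·log₂(3/4)]
  = 0.5000 + 0.3113
  = 0.8113 bits

I(S;T) = H(S) + H(T) - H(S,T)
  = 0.8113 + 0.8113 - 0.8113
  = 0.8113 bits

min(H(S), H(T)) = min(0.8113, 0.8113) = 0.8113 bits
Normalized MI = 0.8113 / 0.8113 = 1.0000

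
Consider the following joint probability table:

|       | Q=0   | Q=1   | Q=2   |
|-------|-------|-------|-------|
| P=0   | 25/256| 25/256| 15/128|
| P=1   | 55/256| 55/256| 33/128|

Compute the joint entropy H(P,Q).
H(P,Q) = -Σ P(P,Q) log₂ P(P,Q), summed over the non-zero cells:
H(P,Q) = -[(25/256)·log₂(25/256) + (25/256)·log₂(25/256) + (15/128)·log₂(15/128) + (55/256)·log₂(55/256) + (55/256)·log₂(55/256) + (33/128)·log₂(33/128)]
  = 0.3277 + 0.3277 + 0.3625 + 0.4767 + 0.4767 + 0.5042
  = 2.4755 bits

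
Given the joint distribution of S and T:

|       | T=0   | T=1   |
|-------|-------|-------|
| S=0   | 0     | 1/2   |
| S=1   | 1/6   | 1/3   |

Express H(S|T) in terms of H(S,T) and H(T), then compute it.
H(S|T) = H(S,T) - H(T)

Marginal P(T) (column sums):
  P(T=0) = 0 + 1/6 = 1/6
  P(T=1) = 1/2 + 1/3 = 5/6

H(S,T) = -[(1/2)·log₂(1/2) + (1/6)·log₂(1/6) + (1/3)·log₂(1/3)]
  = 0.5000 + 0.4308 + 0.5283
  = 1.4591 bits
H(T) = -[(1/6)·log₂(1/6) + (5/6)·log₂(5/6)]
  = 0.4308 + 0.2192
  = 0.6500 bits

H(S|T) = 1.4591 - 0.6500 = 0.8091 bits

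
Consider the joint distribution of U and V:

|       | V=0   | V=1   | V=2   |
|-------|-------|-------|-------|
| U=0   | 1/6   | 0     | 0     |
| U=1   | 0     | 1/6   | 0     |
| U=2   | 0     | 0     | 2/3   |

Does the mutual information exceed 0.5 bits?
Marginal P(U) (row sums):
  P(U=0) = 1/6 + 0 + 0 = 1/6
  P(U=1) = 0 + 1/6 + 0 = 1/6
  P(U=2) = 0 + 0 + 2/3 = 2/3
Marginal P(V) (column sums):
  P(V=0) = 1/6 + 0 + 0 = 1/6
  P(V=1) = 0 + 1/6 + 0 = 1/6
  P(V=2) = 0 + 0 + 2/3 = 2/3

H(U) = -[(1/6)·log₂(1/6) + (1/6)·log₂(1/6) + (2/3)·log₂(2/3)]
  = 0.4308 + 0.4308 + 0.3900
  = 1.2516 bits
H(V) = -[(1/6)·log₂(1/6) + (1/6)·log₂(1/6) + (2/3)·log₂(2/3)]
  = 0.4308 + 0.4308 + 0.3900
  = 1.2516 bits
H(U,V) = -[(1/6)·log₂(1/6) + (1/6)·log₂(1/6) + (2/3)·log₂(2/3)]
  = 0.4308 + 0.4308 + 0.3900
  = 1.2516 bits

I(U;V) = H(U) + H(V) - H(U,V)
  = 1.2516 + 1.2516 - 1.2516
  = 1.2516 bits

Yes. I(U;V) = 1.2516 bits, which is > 0.5 bits.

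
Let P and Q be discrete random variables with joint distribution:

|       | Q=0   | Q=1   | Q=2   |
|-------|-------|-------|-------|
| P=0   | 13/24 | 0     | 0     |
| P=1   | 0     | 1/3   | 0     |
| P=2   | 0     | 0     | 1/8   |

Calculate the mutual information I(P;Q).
Marginal P(P) (row sums):
  P(P=0) = 13/24 + 0 + 0 = 13/24
  P(P=1) = 0 + 1/3 + 0 = 1/3
  P(P=2) = 0 + 0 + 1/8 = 1/8
Marginal P(Q) (column sums):
  P(Q=0) = 13/24 + 0 + 0 = 13/24
  P(Q=1) = 0 + 1/3 + 0 = 1/3
  P(Q=2) = 0 + 0 + 1/8 = 1/8

H(P) = -[(13/24)·log₂(13/24) + (1/3)·log₂(1/3) + (1/8)·log₂(1/8)]
  = 0.4791 + 0.5283 + 0.3750
  = 1.3824 bits
H(Q) = -[(13/24)·log₂(13/24) + (1/3)·log₂(1/3) + (1/8)·log₂(1/8)]
  = 0.4791 + 0.5283 + 0.3750
  = 1.3824 bits
H(P,Q) = -[(13/24)·log₂(13/24) + (1/3)·log₂(1/3) + (1/8)·log₂(1/8)]
  = 0.4791 + 0.5283 + 0.3750
  = 1.3824 bits

I(P;Q) = H(P) + H(Q) - H(P,Q)
  = 1.3824 + 1.3824 - 1.3824
  = 1.3824 bits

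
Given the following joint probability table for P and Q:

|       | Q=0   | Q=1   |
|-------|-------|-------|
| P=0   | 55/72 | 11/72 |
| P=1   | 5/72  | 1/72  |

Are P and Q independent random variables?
Marginal P(P) (row sums):
  P(P=0) = 55/72 + 11/72 = 11/12
  P(P=1) = 5/72 + 1/72 = 1/12
Marginal P(Q) (column sums):
  P(Q=0) = 55/72 + 5/72 = 5/6
  P(Q=1) = 11/72 + 1/72 = 1/6

P and Q are independent iff P(P=i,Q=j) = P(P=i)·P(Q=j) for every cell.
  P(P=0)·P(Q=0) = 11/12 × 5/6 = 55/72 = P(P=0,Q=0) ✓
  P(P=0)·P(Q=1) = 11/12 × 1/6 = 11/72 = P(P=0,Q=1) ✓
  P(P=1)·P(Q=0) = 1/12 × 5/6 = 5/72 = P(P=1,Q=0) ✓
  P(P=1)·P(Q=1) = 1/12 × 1/6 = 1/72 = P(P=1,Q=1) ✓

Yes, P and Q are independent: every cell factors, so I(P;Q) = 0 bits.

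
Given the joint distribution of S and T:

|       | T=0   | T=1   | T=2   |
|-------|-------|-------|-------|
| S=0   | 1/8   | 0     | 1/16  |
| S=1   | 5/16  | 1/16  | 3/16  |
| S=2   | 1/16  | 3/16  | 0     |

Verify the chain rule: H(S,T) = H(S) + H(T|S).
Left side:
H(S,T) = -[(1/8)·log₂(1/8) + (1/16)·log₂(1/16) + (5/16)·log₂(5/16) + (1/16)·log₂(1/16) + (3/16)·log₂(3/16) + (1/16)·log₂(1/16) + (3/16)·log₂(3/16)]
  = 0.3750 + 0.2500 + 0.5244 + 0.2500 + 0.4528 + 0.2500 + 0.4528
  = 2.5550 bits

Right side:
Marginal P(S) (row sums):
  P(S=0) = 1/8 + 0 + 1/16 = 3/16
  P(S=1) = 5/16 + 1/16 + 3/16 = 9/16
  P(S=2) = 1/16 + 3/16 + 0 = 1/4
H(S) = -[(3/16)·log₂(3/16) + (9/16)·log₂(9/16) + (1/4)·log₂(1/4)]
  = 0.4528 + 0.4669 + 0.5000
  = 1.4197 bits
H(T|S) = -Σ P(S,T)·log₂ P(T|S), where P(T|S) = P(S,T) / P(S)
  (cells with P(S,T) = 0 contribute 0)
  (S=0,T=0): P(T|S) = (1/8)/(3/16) = 2/3;  -(1/8)·log₂(2/3) = 0.0731
  (S=0,T=2): P(T|S) = (1/16)/(3/16) = 1/3;  -(1/16)·log₂(1/3) = 0.0991
  (S=1,T=0): P(T|S) = (5/16)/(9/16) = 5/9;  -(5/16)·log₂(5/9) = 0.2650
  (S=1,T=1): P(T|S) = (1/16)/(9/16) = 1/9;  -(1/16)·log₂(1/9) = 0.1981
  (S=1,T=2): P(T|S) = (3/16)/(9/16) = 1/3;  -(3/16)·log₂(1/3) = 0.2972
  (S=2,T=0): P(T|S) = (1/16)/(1/4) = 1/4;  -(1/16)·log₂(1/4) = 0.1250
  (S=2,T=1): P(T|S) = (3/16)/(1/4) = 3/4;  -(3/16)·log₂(3/4) = 0.0778
H(T|S) = 0.0731 + 0.0991 + 0.2650 + 0.1981 + 0.2972 + 0.1250 + 0.0778
  = 1.1353 bits
H(S) + H(T|S) = 1.4197 + 1.1353 = 2.5550 bits

Both sides equal 2.5550 bits, so the chain rule holds ✓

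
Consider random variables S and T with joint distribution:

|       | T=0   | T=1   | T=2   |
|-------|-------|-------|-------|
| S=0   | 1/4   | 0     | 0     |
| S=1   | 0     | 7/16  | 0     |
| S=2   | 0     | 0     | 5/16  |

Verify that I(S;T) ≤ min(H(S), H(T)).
Marginal P(S) (row sums):
  P(S=0) = 1/4 + 0 + 0 = 1/4
  P(S=1) = 0 + 7/16 + 0 = 7/16
  P(S=2) = 0 + 0 + 5/16 = 5/16
Marginal P(T) (column sums):
  P(T=0) = 1/4 + 0 + 0 = 1/4
  P(T=1) = 0 + 7/16 + 0 = 7/16
  P(T=2) = 0 + 0 + 5/16 = 5/16

H(S) = -[(1/4)·log₂(1/4) + (7/16)·log₂(7/16) + (5/16)·log₂(5/16)]
  = 0.5000 + 0.5218 + 0.5244
  = 1.5462 bits
H(T) = -[(1/4)·log₂(1/4) + (7/16)·log₂(7/16) + (5/16)·log₂(5/16)]
  = 0.5000 + 0.5218 + 0.5244
  = 1.5462 bits
H(S,T) = -[(1/4)·log₂(1/4) + (7/16)·log₂(7/16) + (5/16)·log₂(5/16)]
  = 0.5000 + 0.5218 + 0.5244
  = 1.5462 bits

I(S;T) = H(S) + H(T) - H(S,T)
  = 1.5462 + 1.5462 - 1.5462
  = 1.5462 bits

min(H(S), H(T)) = min(1.5462, 1.5462) = 1.5462 bits
Since 1.5462 ≤ 1.5462, the bound is satisfied ✓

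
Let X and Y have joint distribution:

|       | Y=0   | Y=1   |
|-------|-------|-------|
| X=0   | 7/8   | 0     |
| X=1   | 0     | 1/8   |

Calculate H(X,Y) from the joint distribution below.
H(X,Y) = -Σ P(X,Y) log₂ P(X,Y), summed over the non-zero cells:
H(X,Y) = -[(7/8)·log₂(7/8) + (1/8)·log₂(1/8)]
  = 0.1686 + 0.3750
  = 0.5436 bits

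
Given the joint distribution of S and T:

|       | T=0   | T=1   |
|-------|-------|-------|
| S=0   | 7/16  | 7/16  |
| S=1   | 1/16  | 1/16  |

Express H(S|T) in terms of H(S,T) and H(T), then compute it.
H(S|T) = H(S,T) - H(T)

Marginal P(T) (column sums):
  P(T=0) = 7/16 + 1/16 = 1/2
  P(T=1) = 7/16 + 1/16 = 1/2

H(S,T) = -[(7/16)·log₂(7/16) + (7/16)·log₂(7/16) + (1/16)·log₂(1/16) + (1/16)·log₂(1/16)]
  = 0.5218 + 0.5218 + 0.2500 + 0.2500
  = 1.5436 bits
H(T) = -[(1/2)·log₂(1/2) + (1/2)·log₂(1/2)]
  = 0.5000 + 0.5000
  = 1.0000 bits

H(S|T) = 1.5436 - 1.0000 = 0.5436 bits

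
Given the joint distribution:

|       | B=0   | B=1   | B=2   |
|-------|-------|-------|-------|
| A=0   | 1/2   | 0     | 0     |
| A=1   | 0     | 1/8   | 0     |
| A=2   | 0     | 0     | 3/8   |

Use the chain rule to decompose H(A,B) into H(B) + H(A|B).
By the chain rule: H(A,B) = H(B) + H(A|B)

Marginal P(B) (column sums):
  P(B=0) = 1/2 + 0 + 0 = 1/2
  P(B=1) = 0 + 1/8 + 0 = 1/8
  P(B=2) = 0 + 0 + 3/8 = 3/8
H(B) = -[(1/2)·log₂(1/2) + (1/8)·log₂(1/8) + (3/8)·log₂(3/8)]
  = 0.5000 + 0.3750 + 0.5306
  = 1.4056 bits
H(A|B) = -Σ P(A,B)·log₂ P(A|B), where P(A|B) = P(A,B) / P(B)
  (cells with P(A,B) = 0 contribute 0)
  (A=0,B=0): P(A|B) = (1/2)/(1/2) = 1;  -(1/2)·log₂(1) = 0.0000
  (A=1,B=1): P(A|B) = (1/8)/(1/8) = 1;  -(1/8)·log₂(1) = 0.0000
  (A=2,B=2): P(A|B) = (3/8)/(3/8) = 1;  -(3/8)·log₂(1) = 0.0000
H(A|B) = 0.0000 + 0.0000 + 0.0000
  = 0.0000 bits

H(A,B) = H(B) + H(A|B) = 1.4056 + 0.0000 = 1.4056 bits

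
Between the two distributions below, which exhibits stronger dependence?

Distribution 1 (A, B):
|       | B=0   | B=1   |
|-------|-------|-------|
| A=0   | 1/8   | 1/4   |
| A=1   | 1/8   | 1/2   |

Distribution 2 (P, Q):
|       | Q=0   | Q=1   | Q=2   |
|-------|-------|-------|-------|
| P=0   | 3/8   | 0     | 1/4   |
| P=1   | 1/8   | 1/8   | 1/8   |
Distribution 1 (A, B):
Marginal P(A) (row sums):
  P(A=0) = 1/8 + 1/4 = 3/8
  P(A=1) = 1/8 + 1/2 = 5/8
Marginal P(B) (column sums):
  P(B=0) = 1/8 + 1/8 = 1/4
  P(B=1) = 1/4 + 1/2 = 3/4

H(A) = -[(3/8)·log₂(3/8) + (5/8)·log₂(5/8)]
  = 0.5306 + 0.4238
  = 0.9544 bits
H(B) = -[(1/4)·log₂(1/4) + (3/4)·log₂(3/4)]
  = 0.5000 + 0.3113
  = 0.8113 bits
H(A,B) = -[(1/8)·log₂(1/8) + (1/4)·log₂(1/4) + (1/8)·log₂(1/8) + (1/2)·log₂(1/2)]
  = 0.3750 + 0.5000 + 0.3750 + 0.5000
  = 1.7500 bits

I(A;B) = H(A) + H(B) - H(A,B)
  = 0.9544 + 0.8113 - 1.7500
  = 0.0157 bits

Distribution 2 (P, Q):
Marginal P(P) (row sums):
  P(P=0) = 3/8 + 0 + 1/4 = 5/8
  P(P=1) = 1/8 + 1/8 + 1/8 = 3/8
Marginal P(Q) (column sums):
  P(Q=0) = 3/8 + 1/8 = 1/2
  P(Q=1) = 0 + 1/8 = 1/8
  P(Q=2) = 1/4 + 1/8 = 3/8

H(P) = -[(5/8)·log₂(5/8) + (3/8)·log₂(3/8)]
  = 0.4238 + 0.5306
  = 0.9544 bits
H(Q) = -[(1/2)·log₂(1/2) + (1/8)·log₂(1/8) + (3/8)·log₂(3/8)]
  = 0.5000 + 0.3750 + 0.5306
  = 1.4056 bits
H(P,Q) = -[(3/8)·log₂(3/8) + (1/4)·log₂(1/4) + (1/8)·log₂(1/8) + (1/8)·log₂(1/8) + (1/8)·log₂(1/8)]
  = 0.5306 + 0.5000 + 0.3750 + 0.3750 + 0.3750
  = 2.1556 bits

I(P;Q) = H(P) + H(Q) - H(P,Q)
  = 0.9544 + 1.4056 - 2.1556
  = 0.2044 bits

I(P;Q) = 0.2044 bits > I(A;B) = 0.0157 bits, so (P, Q) has the higher mutual information (stronger dependence).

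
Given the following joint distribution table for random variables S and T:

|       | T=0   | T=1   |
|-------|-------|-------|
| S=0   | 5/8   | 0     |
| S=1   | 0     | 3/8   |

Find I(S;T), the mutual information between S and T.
Marginal P(S) (row sums):
  P(S=0) = 5/8 + 0 = 5/8
  P(S=1) = 0 + 3/8 = 3/8
Marginal P(T) (column sums):
  P(T=0) = 5/8 + 0 = 5/8
  P(T=1) = 0 + 3/8 = 3/8

H(S) = -[(5/8)·log₂(5/8) + (3/8)·log₂(3/8)]
  = 0.4238 + 0.5306
  = 0.9544 bits
H(T) = -[(5/8)·log₂(5/8) + (3/8)·log₂(3/8)]
  = 0.4238 + 0.5306
  = 0.9544 bits
H(S,T) = -[(5/8)·log₂(5/8) + (3/8)·log₂(3/8)]
  = 0.4238 + 0.5306
  = 0.9544 bits

I(S;T) = H(S) + H(T) - H(S,T)
  = 0.9544 + 0.9544 - 0.9544
  = 0.9544 bits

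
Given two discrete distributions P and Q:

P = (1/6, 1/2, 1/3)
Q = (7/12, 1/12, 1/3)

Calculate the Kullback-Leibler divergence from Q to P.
D(P||Q) = Σ P(i) log₂(P(i)/Q(i))
  i=0: (1/6) × log₂((1/6)/(7/12)) = (1/6) × log₂(2/7) = -0.3012
  i=1: (1/2) × log₂((1/2)/(1/12)) = (1/2) × log₂(6) = 1.2925
  i=2: (1/3) × log₂((1/3)/(1/3)) = (1/3) × log₂(1) = 0.0000
D(P||Q) = -0.3012 + 1.2925 + 0.0000
  = 0.9913 bits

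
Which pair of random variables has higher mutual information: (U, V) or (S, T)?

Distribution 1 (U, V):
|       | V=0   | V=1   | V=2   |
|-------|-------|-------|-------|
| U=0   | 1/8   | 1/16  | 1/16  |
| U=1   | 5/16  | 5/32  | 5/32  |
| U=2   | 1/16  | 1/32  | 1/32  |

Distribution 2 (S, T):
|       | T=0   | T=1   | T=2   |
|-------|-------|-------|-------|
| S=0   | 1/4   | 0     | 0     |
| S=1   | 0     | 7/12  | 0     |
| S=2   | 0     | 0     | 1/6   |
Distribution 1 (U, V):
Marginal P(U) (row sums):
  P(U=0) = 1/8 + 1/16 + 1/16 = 1/4
  P(U=1) = 5/16 + 5/32 + 5/32 = 5/8
  P(U=2) = 1/16 + 1/32 + 1/32 = 1/8
Marginal P(V) (column sums):
  P(V=0) = 1/8 + 5/16 + 1/16 = 1/2
  P(V=1) = 1/16 + 5/32 + 1/32 = 1/4
  P(V=2) = 1/16 + 5/32 + 1/32 = 1/4

H(U) = -[(1/4)·log₂(1/4) + (5/8)·log₂(5/8) + (1/8)·log₂(1/8)]
  = 0.5000 + 0.4238 + 0.3750
  = 1.2988 bits
H(V) = -[(1/2)·log₂(1/2) + (1/4)·log₂(1/4) + (1/4)·log₂(1/4)]
  = 0.5000 + 0.5000 + 0.5000
  = 1.5000 bits
H(U,V) = -[(1/8)·log₂(1/8) + (1/16)·log₂(1/16) + (1/16)·log₂(1/16) + (5/16)·log₂(5/16) + (5/32)·log₂(5/32) + (5/32)·log₂(5/32) + (1/16)·log₂(1/16) + (1/32)·log₂(1/32) + (1/32)·log₂(1/32)]
  = 0.3750 + 0.2500 + 0.2500 + 0.5244 + 0.4184 + 0.4184 + 0.2500 + 0.1563 + 0.1563
  = 2.7988 bits

I(U;V) = H(U) + H(V) - H(U,V)
  = 1.2988 + 1.5000 - 2.7988
  = 0.0000 bits

Distribution 2 (S, T):
Marginal P(S) (row sums):
  P(S=0) = 1/4 + 0 + 0 = 1/4
  P(S=1) = 0 + 7/12 + 0 = 7/12
  P(S=2) = 0 + 0 + 1/6 = 1/6
Marginal P(T) (column sums):
  P(T=0) = 1/4 + 0 + 0 = 1/4
  P(T=1) = 0 + 7/12 + 0 = 7/12
  P(T=2) = 0 + 0 + 1/6 = 1/6

H(S) = -[(1/4)·log₂(1/4) + (7/12)·log₂(7/12) + (1/6)·log₂(1/6)]
  = 0.5000 + 0.4536 + 0.4308
  = 1.3844 bits
H(T) = -[(1/4)·log₂(1/4) + (7/12)·log₂(7/12) + (1/6)·log₂(1/6)]
  = 0.5000 + 0.4536 + 0.4308
  = 1.3844 bits
H(S,T) = -[(1/4)·log₂(1/4) + (7/12)·log₂(7/12) + (1/6)·log₂(1/6)]
  = 0.5000 + 0.4536 + 0.4308
  = 1.3844 bits

I(S;T) = H(S) + H(T) - H(S,T)
  = 1.3844 + 1.3844 - 1.3844
  = 1.3844 bits

I(S;T) = 1.3844 bits > I(U;V) = 0.0000 bits, so (S, T) has the higher mutual information (stronger dependence).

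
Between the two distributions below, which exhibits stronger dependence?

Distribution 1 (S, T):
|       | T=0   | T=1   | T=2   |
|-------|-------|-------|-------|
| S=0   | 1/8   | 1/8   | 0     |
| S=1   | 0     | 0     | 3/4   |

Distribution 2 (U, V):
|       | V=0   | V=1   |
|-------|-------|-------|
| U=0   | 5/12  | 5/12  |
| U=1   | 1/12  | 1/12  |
Distribution 1 (S, T):
Marginal P(S) (row sums):
  P(S=0) = 1/8 + 1/8 + 0 = 1/4
  P(S=1) = 0 + 0 + 3/4 = 3/4
Marginal P(T) (column sums):
  P(T=0) = 1/8 + 0 = 1/8
  P(T=1) = 1/8 + 0 = 1/8
  P(T=2) = 0 + 3/4 = 3/4

H(S) = -[(1/4)·log₂(1/4) + (3/4)·log₂(3/4)]
  = 0.5000 + 0.3113
  = 0.8113 bits
H(T) = -[(1/8)·log₂(1/8) + (1/8)·log₂(1/8) + (3/4)·log₂(3/4)]
  = 0.3750 + 0.3750 + 0.3113
  = 1.0613 bits
H(S,T) = -[(1/8)·log₂(1/8) + (1/8)·log₂(1/8) + (3/4)·log₂(3/4)]
  = 0.3750 + 0.3750 + 0.3113
  = 1.0613 bits

I(S;T) = H(S) + H(T) - H(S,T)
  = 0.8113 + 1.0613 - 1.0613
  = 0.8113 bits

Distribution 2 (U, V):
Marginal P(U) (row sums):
  P(U=0) = 5/12 + 5/12 = 5/6
  P(U=1) = 1/12 + 1/12 = 1/6
Marginal P(V) (column sums):
  P(V=0) = 5/12 + 1/12 = 1/2
  P(V=1) = 5/12 + 1/12 = 1/2

H(U) = -[(5/6)·log₂(5/6) + (1/6)·log₂(1/6)]
  = 0.2192 + 0.4308
  = 0.6500 bits
H(V) = -[(1/2)·log₂(1/2) + (1/2)·log₂(1/2)]
  = 0.5000 + 0.5000
  = 1.0000 bits
H(U,V) = -[(5/12)·log₂(5/12) + (5/12)·log₂(5/12) + (1/12)·log₂(1/12) + (1/12)·log₂(1/12)]
  = 0.5263 + 0.5263 + 0.2987 + 0.2987
  = 1.6500 bits

I(U;V) = H(U) + H(V) - H(U,V)
  = 0.6500 + 1.0000 - 1.6500
  = 0.0000 bits

I(S;T) = 0.8113 bits > I(U;V) = 0.0000 bits, so (S, T) has the higher mutual information (stronger dependence).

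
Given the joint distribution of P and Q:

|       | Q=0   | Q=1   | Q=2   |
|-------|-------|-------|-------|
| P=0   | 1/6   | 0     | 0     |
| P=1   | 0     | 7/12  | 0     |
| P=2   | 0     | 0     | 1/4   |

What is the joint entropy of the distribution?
H(P,Q) = -Σ P(P,Q) log₂ P(P,Q), summed over the non-zero cells:
H(P,Q) = -[(1/6)·log₂(1/6) + (7/12)·log₂(7/12) + (1/4)·log₂(1/4)]
  = 0.4308 + 0.4536 + 0.5000
  = 1.3844 bits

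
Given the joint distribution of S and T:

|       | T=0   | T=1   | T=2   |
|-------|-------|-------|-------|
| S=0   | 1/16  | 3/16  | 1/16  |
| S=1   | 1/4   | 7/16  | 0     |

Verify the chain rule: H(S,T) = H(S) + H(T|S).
Left side:
H(S,T) = -[(1/16)·log₂(1/16) + (3/16)·log₂(3/16) + (1/16)·log₂(1/16) + (1/4)·log₂(1/4) + (7/16)·log₂(7/16)]
  = 0.2500 + 0.4528 + 0.2500 + 0.5000 + 0.5218
  = 1.9746 bits

Right side:
Marginal P(S) (row sums):
  P(S=0) = 1/16 + 3/16 + 1/16 = 5/16
  P(S=1) = 1/4 + 7/16 + 0 = 11/16
H(S) = -[(5/16)·log₂(5/16) + (11/16)·log₂(11/16)]
  = 0.5244 + 0.3716
  = 0.8960 bits
H(T|S) = -Σ P(S,T)·log₂ P(T|S), where P(T|S) = P(S,T) / P(S)
  (cells with P(S,T) = 0 contribute 0)
  (S=0,T=0): P(T|S) = (1/16)/(5/16) = 1/5;  -(1/16)·log₂(1/5) = 0.1451
  (S=0,T=1): P(T|S) = (3/16)/(5/16) = 3/5;  -(3/16)·log₂(3/5) = 0.1382
  (S=0,T=2): P(T|S) = (1/16)/(5/16) = 1/5;  -(1/16)·log₂(1/5) = 0.1451
  (S=1,T=0): P(T|S) = (1/4)/(11/16) = 4/11;  -(1/4)·log₂(4/11) = 0.3649
  (S=1,T=1): P(T|S) = (7/16)/(11/16) = 7/11;  -(7/16)·log₂(7/11) = 0.2853
H(T|S) = 0.1451 + 0.1382 + 0.1451 + 0.3649 + 0.2853
  = 1.0786 bits
H(S) + H(T|S) = 0.8960 + 1.0786 = 1.9746 bits

Both sides equal 1.9746 bits, so the chain rule holds ✓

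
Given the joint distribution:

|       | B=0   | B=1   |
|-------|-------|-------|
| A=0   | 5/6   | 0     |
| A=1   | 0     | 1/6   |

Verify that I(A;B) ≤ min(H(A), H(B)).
Marginal P(A) (row sums):
  P(A=0) = 5/6 + 0 = 5/6
  P(A=1) = 0 + 1/6 = 1/6
Marginal P(B) (column sums):
  P(B=0) = 5/6 + 0 = 5/6
  P(B=1) = 0 + 1/6 = 1/6

H(A) = -[(5/6)·log₂(5/6) + (1/6)·log₂(1/6)]
  = 0.2192 + 0.4308
  = 0.6500 bits
H(B) = -[(5/6)·log₂(5/6) + (1/6)·log₂(1/6)]
  = 0.2192 + 0.4308
  = 0.6500 bits
H(A,B) = -[(5/6)·log₂(5/6) + (1/6)·log₂(1/6)]
  = 0.2192 + 0.4308
  = 0.6500 bits

I(A;B) = H(A) + H(B) - H(A,B)
  = 0.6500 + 0.6500 - 0.6500
  = 0.6500 bits

min(H(A), H(B)) = min(0.6500, 0.6500) = 0.6500 bits
Since 0.6500 ≤ 0.6500, the bound is satisfied ✓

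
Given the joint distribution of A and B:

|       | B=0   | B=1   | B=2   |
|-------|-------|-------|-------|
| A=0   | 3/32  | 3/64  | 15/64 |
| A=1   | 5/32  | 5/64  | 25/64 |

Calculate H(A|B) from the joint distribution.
Marginal P(B) (column sums):
  P(B=0) = 3/32 + 5/32 = 1/4
  P(B=1) = 3/64 + 5/64 = 1/8
  P(B=2) = 15/64 + 25/64 = 5/8

H(A|B) = -Σ P(A,B)·log₂ P(A|B), where P(A|B) = P(A,B) / P(B)
  (A=0,B=0): P(A|B) = (3/32)/(1/4) = 3/8;  -(3/32)·log₂(3/8) = 0.1327
  (A=0,B=1): P(A|B) = (3/64)/(1/8) = 3/8;  -(3/64)·log₂(3/8) = 0.0663
  (A=0,B=2): P(A|B) = (15/64)/(5/8) = 3/8;  -(15/64)·log₂(3/8) = 0.3316
  (A=1,B=0): P(A|B) = (5/32)/(1/4) = 5/8;  -(5/32)·log₂(5/8) = 0.1059
  (A=1,B=1): P(A|B) = (5/64)/(1/8) = 5/8;  -(5/64)·log₂(5/8) = 0.0530
  (A=1,B=2): P(A|B) = (25/64)/(5/8) = 5/8;  -(25/64)·log₂(5/8) = 0.2649
H(A|B) = 0.1327 + 0.0663 + 0.3316 + 0.1059 + 0.0530 + 0.2649
  = 0.9544 bits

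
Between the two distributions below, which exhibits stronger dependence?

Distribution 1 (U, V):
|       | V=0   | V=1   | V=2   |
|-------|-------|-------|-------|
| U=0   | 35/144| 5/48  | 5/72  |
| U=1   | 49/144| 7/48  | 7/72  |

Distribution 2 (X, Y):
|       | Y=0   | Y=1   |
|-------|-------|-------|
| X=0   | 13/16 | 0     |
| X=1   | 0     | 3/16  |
Distribution 1 (U, V):
Marginal P(U) (row sums):
  P(U=0) = 35/144 + 5/48 + 5/72 = 5/12
  P(U=1) = 49/144 + 7/48 + 7/72 = 7/12
Marginal P(V) (column sums):
  P(V=0) = 35/144 + 49/144 = 7/12
  P(V=1) = 5/48 + 7/48 = 1/4
  P(V=2) = 5/72 + 7/72 = 1/6

H(U) = -[(5/12)·log₂(5/12) + (7/12)·log₂(7/12)]
  = 0.5263 + 0.4536
  = 0.9799 bits
H(V) = -[(7/12)·log₂(7/12) + (1/4)·log₂(1/4) + (1/6)·log₂(1/6)]
  = 0.4536 + 0.5000 + 0.4308
  = 1.3844 bits
H(U,V) = -[(35/144)·log₂(35/144) + (5/48)·log₂(5/48) + (5/72)·log₂(5/72) + (49/144)·log₂(49/144) + (7/48)·log₂(7/48) + (7/72)·log₂(7/72)]
  = 0.4960 + 0.3399 + 0.2672 + 0.5292 + 0.4051 + 0.3269
  = 2.3643 bits

I(U;V) = H(U) + H(V) - H(U,V)
  = 0.9799 + 1.3844 - 2.3643
  = 0.0000 bits

Distribution 2 (X, Y):
Marginal P(X) (row sums):
  P(X=0) = 13/16 + 0 = 13/16
  P(X=1) = 0 + 3/16 = 3/16
Marginal P(Y) (column sums):
  P(Y=0) = 13/16 + 0 = 13/16
  P(Y=1) = 0 + 3/16 = 3/16

H(X) = -[(13/16)·log₂(13/16) + (3/16)·log₂(3/16)]
  = 0.2434 + 0.4528
  = 0.6962 bits
H(Y) = -[(13/16)·log₂(13/16) + (3/16)·log₂(3/16)]
  = 0.2434 + 0.4528
  = 0.6962 bits
H(X,Y) = -[(13/16)·log₂(13/16) + (3/16)·log₂(3/16)]
  = 0.2434 + 0.4528
  = 0.6962 bits

I(X;Y) = H(X) + H(Y) - H(X,Y)
  = 0.6962 + 0.6962 - 0.6962
  = 0.6962 bits

I(X;Y) = 0.6962 bits > I(U;V) = 0.0000 bits, so (X, Y) has the higher mutual information (stronger dependence).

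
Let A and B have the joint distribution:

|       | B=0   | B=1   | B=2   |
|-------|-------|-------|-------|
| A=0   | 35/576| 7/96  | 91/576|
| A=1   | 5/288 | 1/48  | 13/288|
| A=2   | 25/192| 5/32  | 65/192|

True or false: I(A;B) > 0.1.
Marginal P(A) (row sums):
  P(A=0) = 35/576 + 7/96 + 91/576 = 7/24
  P(A=1) = 5/288 + 1/48 + 13/288 = 1/12
  P(A=2) = 25/192 + 5/32 + 65/192 = 5/8
Marginal P(B) (column sums):
  P(B=0) = 35/576 + 5/288 + 25/192 = 5/24
  P(B=1) = 7/96 + 1/48 + 5/32 = 1/4
  P(B=2) = 91/576 + 13/288 + 65/192 = 13/24

H(A) = -[(7/24)·log₂(7/24) + (1/12)·log₂(1/12) + (5/8)·log₂(5/8)]
  = 0.5185 + 0.2987 + 0.4238
  = 1.2410 bits
H(B) = -[(5/24)·log₂(5/24) + (1/4)·log₂(1/4) + (13/24)·log₂(13/24)]
  = 0.4715 + 0.5000 + 0.4791
  = 1.4506 bits
H(A,B) = -[(35/576)·log₂(35/576) + (7/96)·log₂(7/96) + (91/576)·log₂(91/576) + (5/288)·log₂(5/288) + (1/48)·log₂(1/48) + (13/288)·log₂(13/288) + (25/192)·log₂(25/192) + (5/32)·log₂(5/32) + (65/192)·log₂(65/192)]
  = 0.2455 + 0.2755 + 0.4206 + 0.1015 + 0.1164 + 0.2017 + 0.3830 + 0.4184 + 0.5290
  = 2.6916 bits

I(A;B) = H(A) + H(B) - H(A,B)
  = 1.2410 + 1.4506 - 2.6916
  = 0.0000 bits

False. I(A;B) = 0.0000 bits, which is ≤ 0.1 bits.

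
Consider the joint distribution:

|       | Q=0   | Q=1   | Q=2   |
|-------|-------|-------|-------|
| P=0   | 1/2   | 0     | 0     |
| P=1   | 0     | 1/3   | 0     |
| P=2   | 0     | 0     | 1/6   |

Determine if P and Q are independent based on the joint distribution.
Marginal P(P) (row sums):
  P(P=0) = 1/2 + 0 + 0 = 1/2
  P(P=1) = 0 + 1/3 + 0 = 1/3
  P(P=2) = 0 + 0 + 1/6 = 1/6
Marginal P(Q) (column sums):
  P(Q=0) = 1/2 + 0 + 0 = 1/2
  P(Q=1) = 0 + 1/3 + 0 = 1/3
  P(Q=2) = 0 + 0 + 1/6 = 1/6

P and Q are independent iff P(P=i,Q=j) = P(P=i)·P(Q=j) for every cell.
  P(P=0)·P(Q=0) = 1/2 × 1/2 = 1/4, but P(P=0,Q=0) = 1/2 ✗

No, P and Q are not independent. Quantitatively, I(P;Q) > 0:

H(P) = -[(1/2)·log₂(1/2) + (1/3)·log₂(1/3) + (1/6)·log₂(1/6)]
  = 0.5000 + 0.5283 + 0.4308
  = 1.4591 bits
H(Q) = -[(1/2)·log₂(1/2) + (1/3)·log₂(1/3) + (1/6)·log₂(1/6)]
  = 0.5000 + 0.5283 + 0.4308
  = 1.4591 bits
H(P,Q) = -[(1/2)·log₂(1/2) + (1/3)·log₂(1/3) + (1/6)·log₂(1/6)]
  = 0.5000 + 0.5283 + 0.4308
  = 1.4591 bits
I(P;Q) = H(P) + H(Q) - H(P,Q) = 1.4591 + 1.4591 - 1.4591 = 1.4591 bits > 0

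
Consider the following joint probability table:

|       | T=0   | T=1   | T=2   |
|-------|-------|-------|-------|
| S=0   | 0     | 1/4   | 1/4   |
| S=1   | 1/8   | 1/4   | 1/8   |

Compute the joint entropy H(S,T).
H(S,T) = -Σ P(S,T) log₂ P(S,T), summed over the non-zero cells:
H(S,T) = -[(1/4)·log₂(1/4) + (1/4)·log₂(1/4) + (1/8)·log₂(1/8) + (1/4)·log₂(1/4) + (1/8)·log₂(1/8)]
  = 0.5000 + 0.5000 + 0.3750 + 0.5000 + 0.3750
  = 2.2500 bits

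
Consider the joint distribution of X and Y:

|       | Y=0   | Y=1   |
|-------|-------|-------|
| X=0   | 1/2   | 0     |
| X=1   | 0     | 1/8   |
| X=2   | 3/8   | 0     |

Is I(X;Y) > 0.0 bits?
Marginal P(X) (row sums):
  P(X=0) = 1/2 + 0 = 1/2
  P(X=1) = 0 + 1/8 = 1/8
  P(X=2) = 3/8 + 0 = 3/8
Marginal P(Y) (column sums):
  P(Y=0) = 1/2 + 0 + 3/8 = 7/8
  P(Y=1) = 0 + 1/8 + 0 = 1/8

H(X) = -[(1/2)·log₂(1/2) + (1/8)·log₂(1/8) + (3/8)·log₂(3/8)]
  = 0.5000 + 0.3750 + 0.5306
  = 1.4056 bits
H(Y) = -[(7/8)·log₂(7/8) + (1/8)·log₂(1/8)]
  = 0.1686 + 0.3750
  = 0.5436 bits
H(X,Y) = -[(1/2)·log₂(1/2) + (1/8)·log₂(1/8) + (3/8)·log₂(3/8)]
  = 0.5000 + 0.3750 + 0.5306
  = 1.4056 bits

I(X;Y) = H(X) + H(Y) - H(X,Y)
  = 1.4056 + 0.5436 - 1.4056
  = 0.5436 bits

Yes. I(X;Y) = 0.5436 bits, which is > 0.0 bits.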